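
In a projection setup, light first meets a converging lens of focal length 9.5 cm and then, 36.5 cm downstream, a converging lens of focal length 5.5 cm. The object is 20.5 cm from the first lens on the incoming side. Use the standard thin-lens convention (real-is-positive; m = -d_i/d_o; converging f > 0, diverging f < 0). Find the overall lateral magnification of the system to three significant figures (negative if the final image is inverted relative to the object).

0.357

First lens: d_i1 = 1/(1/9.5 - 1/20.5) = 17.705 cm.
m_1 = -(17.705)/20.5 = -0.8636.
That image sits 18.795 cm in front of the second lens, so d_o2 = 18.795 cm.
Second lens: d_i2 = 1/(1/5.5 - 1/(18.795)) = 7.775 cm.
m_2 = -(7.775)/(18.795) = -0.4137.
Overall magnification: m = m_1 m_2 = 0.3573.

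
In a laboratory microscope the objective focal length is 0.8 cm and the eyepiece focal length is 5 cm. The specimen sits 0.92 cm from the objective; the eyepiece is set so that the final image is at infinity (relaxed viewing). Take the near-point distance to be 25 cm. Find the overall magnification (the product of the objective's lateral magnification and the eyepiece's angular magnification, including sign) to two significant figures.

-33

Objective: 1/d_i = 1/f_obj - 1/d_o = 1/0.8 - 1/0.92 = 0.16304 cm^-1, so d_i = 6.133 cm.
m_obj = -d_i/d_o = -6.133/0.92 = -6.667.
Eyepiece angular magnification (image at infinity): M_eye = D/f_e = 25/5 = 5.000.
Overall M = m_obj x M_eye = (-6.667)(5.000) = -33.33.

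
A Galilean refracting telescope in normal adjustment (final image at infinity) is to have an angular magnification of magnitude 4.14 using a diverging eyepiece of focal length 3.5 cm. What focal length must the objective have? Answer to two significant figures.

|M| = f_obj/|f_eye|, so f_obj = |M| x |f_eye| = 4.14 x 3.5 = 14.490 cm.

14 cm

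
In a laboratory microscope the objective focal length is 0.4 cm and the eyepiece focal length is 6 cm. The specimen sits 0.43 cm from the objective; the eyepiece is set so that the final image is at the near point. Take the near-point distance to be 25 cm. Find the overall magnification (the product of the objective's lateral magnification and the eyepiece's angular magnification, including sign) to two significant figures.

-69

Objective: 1/d_i = 1/f_obj - 1/d_o = 1/0.4 - 1/0.43 = 0.17442 cm^-1, so d_i = 5.733 cm.
m_obj = -d_i/d_o = -5.733/0.43 = -13.333.
Eyepiece angular magnification (image at near point): M_eye = 1 + D/f_e = 1 + 25/6 = 5.167.
Overall M = m_obj x M_eye = (-13.333)(5.167) = -68.89.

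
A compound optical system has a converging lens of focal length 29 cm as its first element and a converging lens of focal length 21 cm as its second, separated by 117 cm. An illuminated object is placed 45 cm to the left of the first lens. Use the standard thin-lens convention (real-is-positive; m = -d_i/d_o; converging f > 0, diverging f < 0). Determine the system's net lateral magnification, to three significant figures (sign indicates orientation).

2.64

Lens 1: 1/d_i1 = 1/f_1 - 1/d_o1 = 1/29 - 1/45 = 0.01226 cm^-1, so d_i1 = 81.563 cm.
m_1 = -(81.563)/45 = -1.8125.
The intermediate image is 81.563 cm to the right of lens 1, so d_o2 = L - d_i1 = 117 - 81.563 = 35.437 cm.
Lens 2: 1/d_i2 = 1/f_2 - 1/d_o2 = 1/21 - 1/(35.437) = 0.01940 cm^-1, so d_i2 = 51.545 cm.
m_2 = -(51.545)/(35.437) = -1.4545.
Overall magnification: m = m_1 m_2 = 2.6364.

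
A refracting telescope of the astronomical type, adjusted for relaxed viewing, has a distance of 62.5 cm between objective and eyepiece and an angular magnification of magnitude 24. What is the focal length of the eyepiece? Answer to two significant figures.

2.5 cm

In normal adjustment the tube length equals f_obj + f_eye and |M| = f_obj/f_eye.
So f_obj = 24 f_eye and 24 f_eye + f_eye = 62.5 cm, giving f_eye = 62.5/25 = 2.500 cm and f_obj = 60.000 cm.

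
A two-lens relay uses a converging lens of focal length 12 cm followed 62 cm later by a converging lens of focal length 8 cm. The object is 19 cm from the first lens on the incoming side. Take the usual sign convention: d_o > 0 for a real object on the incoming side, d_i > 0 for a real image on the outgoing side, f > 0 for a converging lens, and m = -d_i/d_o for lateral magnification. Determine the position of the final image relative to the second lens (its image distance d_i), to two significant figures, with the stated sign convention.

11 cm

First lens: d_i1 = 1/(1/12 - 1/19) = 32.571 cm.
Object distance for lens 2: d_o2 = 62 - 32.571 = 29.429 cm.
Second lens: d_i2 = 1/(1/8 - 1/(29.429)) = 10.987 cm.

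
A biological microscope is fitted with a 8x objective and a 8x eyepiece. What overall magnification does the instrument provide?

64

The overall magnification of a compound microscope is the product of the objective and eyepiece magnifications:
M = M_obj x M_eye = 8 x 8 = 64.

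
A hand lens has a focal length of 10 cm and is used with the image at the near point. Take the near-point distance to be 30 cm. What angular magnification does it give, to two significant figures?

4.0

M = 1 + D/f = 1 + 30/10 = 4.000.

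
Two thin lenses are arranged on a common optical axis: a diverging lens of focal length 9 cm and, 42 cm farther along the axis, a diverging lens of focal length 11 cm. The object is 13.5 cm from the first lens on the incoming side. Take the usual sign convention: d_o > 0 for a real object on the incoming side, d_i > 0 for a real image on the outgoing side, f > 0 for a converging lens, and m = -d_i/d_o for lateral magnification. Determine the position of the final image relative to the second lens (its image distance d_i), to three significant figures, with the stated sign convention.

-8.93 cm

Applying the thin-lens equation to the first lens, 1/(-9) = 1/13.5 + 1/d_i1, which gives d_i1 = -5.400 cm.
The intermediate image is virtual, 5.400 cm to the left of lens 1, so d_o2 = L - d_i1 = 42 - (-5.400) = 47.400 cm.
Applying the thin-lens equation again with f_2 = -11 cm and d_o2 = 47.400 cm gives d_i2 = -8.928 cm.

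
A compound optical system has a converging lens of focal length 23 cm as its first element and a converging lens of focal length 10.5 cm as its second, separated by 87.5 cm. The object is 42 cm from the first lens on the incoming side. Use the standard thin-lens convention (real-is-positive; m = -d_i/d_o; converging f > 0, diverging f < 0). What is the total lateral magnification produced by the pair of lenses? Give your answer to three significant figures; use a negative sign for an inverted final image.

Lens 1: 1/d_i1 = 1/f_1 - 1/d_o1 = 1/23 - 1/42 = 0.01967 cm^-1, so d_i1 = 50.842 cm.
m_1 = -(50.842)/42 = -1.2105.
The intermediate image is 50.842 cm to the right of lens 1, so d_o2 = L - d_i1 = 87.5 - 50.842 = 36.658 cm.
Lens 2: 1/d_i2 = 1/f_2 - 1/d_o2 = 1/10.5 - 1/(36.658) = 0.06796 cm^-1, so d_i2 = 14.715 cm.
m_2 = -(14.715)/(36.658) = -0.4014.
The system's lateral magnification is m_1 m_2 = (-1.2105)(-0.4014) = 0.4859.

0.486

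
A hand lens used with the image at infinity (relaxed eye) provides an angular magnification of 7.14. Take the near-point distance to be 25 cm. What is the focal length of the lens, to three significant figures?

For the image at infinity, M = D/f.
f = D/M = 25/7.14 = 3.501 cm.

3.50 cm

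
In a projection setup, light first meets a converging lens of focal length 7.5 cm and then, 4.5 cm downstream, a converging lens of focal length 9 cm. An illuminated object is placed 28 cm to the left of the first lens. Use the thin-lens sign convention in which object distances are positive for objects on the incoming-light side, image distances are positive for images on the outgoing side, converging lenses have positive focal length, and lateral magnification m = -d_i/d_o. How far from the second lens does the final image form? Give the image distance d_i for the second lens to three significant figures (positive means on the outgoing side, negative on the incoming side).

3.51 cm

First lens: d_i1 = 1/(1/7.5 - 1/28) = 10.244 cm.
This image would form 10.244 cm past lens 1, i.e. 5.744 cm beyond lens 2, so it is a virtual object for lens 2: d_o2 = 4.5 - 10.244 = -5.744 cm.
Second lens: d_i2 = 1/(1/9 - 1/(-5.744)) = 3.506 cm.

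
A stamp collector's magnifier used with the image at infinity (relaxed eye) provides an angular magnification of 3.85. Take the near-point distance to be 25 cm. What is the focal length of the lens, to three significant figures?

For the image at infinity, M = D/f.
f = D/M = 25/3.85 = 6.494 cm.

6.49 cm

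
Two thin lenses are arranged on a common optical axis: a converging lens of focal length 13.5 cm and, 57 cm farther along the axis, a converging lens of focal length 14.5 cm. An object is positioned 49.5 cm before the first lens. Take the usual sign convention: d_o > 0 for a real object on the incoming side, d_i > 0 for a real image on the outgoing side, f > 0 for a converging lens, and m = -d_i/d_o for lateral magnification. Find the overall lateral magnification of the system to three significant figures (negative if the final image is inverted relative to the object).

0.227

Lens 1: 1/d_i1 = 1/f_1 - 1/d_o1 = 1/13.5 - 1/49.5 = 0.05387 cm^-1, so d_i1 = 18.563 cm.
m_1 = -(18.563)/49.5 = -0.3750.
That image sits 38.438 cm in front of the second lens, so d_o2 = 38.438 cm.
Lens 2: 1/d_i2 = 1/f_2 - 1/d_o2 = 1/14.5 - 1/(38.438) = 0.04295 cm^-1, so d_i2 = 23.283 cm.
m_2 = -(23.283)/(38.438) = -0.6057.
Overall magnification: m = m_1 m_2 = 0.2272.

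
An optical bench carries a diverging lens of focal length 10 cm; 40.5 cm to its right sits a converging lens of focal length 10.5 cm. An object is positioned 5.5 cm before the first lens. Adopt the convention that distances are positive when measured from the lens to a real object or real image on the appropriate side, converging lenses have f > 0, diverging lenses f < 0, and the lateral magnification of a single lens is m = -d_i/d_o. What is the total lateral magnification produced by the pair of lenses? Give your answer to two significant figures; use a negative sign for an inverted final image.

-0.20

Lens 1: 1/d_i1 = 1/f_1 - 1/d_o1 = 1/(-10) - 1/5.5 = -0.28182 cm^-1, so d_i1 = -3.548 cm.
m_1 = -(-3.548)/5.5 = 0.6452.
The intermediate image is virtual, 3.548 cm to the left of lens 1, so d_o2 = L - d_i1 = 40.5 - (-3.548) = 44.048 cm.
Lens 2: 1/d_i2 = 1/f_2 - 1/d_o2 = 1/10.5 - 1/(44.048) = 0.07254 cm^-1, so d_i2 = 13.786 cm.
m_2 = -(13.786)/(44.048) = -0.3130.
The system's lateral magnification is m_1 m_2 = (0.6452)(-0.3130) = -0.2019.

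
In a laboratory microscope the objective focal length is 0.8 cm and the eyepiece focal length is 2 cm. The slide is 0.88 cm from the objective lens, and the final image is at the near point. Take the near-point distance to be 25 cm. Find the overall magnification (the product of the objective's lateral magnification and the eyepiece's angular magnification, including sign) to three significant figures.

-135

Objective: 1/d_i = 1/f_obj - 1/d_o = 1/0.8 - 1/0.88 = 0.11364 cm^-1, so d_i = 8.800 cm.
m_obj = -d_i/d_o = -8.800/0.88 = -10.000.
Eyepiece angular magnification (image at near point): M_eye = 1 + D/f_e = 1 + 25/2 = 13.500.
Overall M = m_obj x M_eye = (-10.000)(13.500) = -135.00.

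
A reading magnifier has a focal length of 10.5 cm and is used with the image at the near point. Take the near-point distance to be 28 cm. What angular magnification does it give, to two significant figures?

M = 1 + D/f = 1 + 28/10.5 = 3.667.

3.7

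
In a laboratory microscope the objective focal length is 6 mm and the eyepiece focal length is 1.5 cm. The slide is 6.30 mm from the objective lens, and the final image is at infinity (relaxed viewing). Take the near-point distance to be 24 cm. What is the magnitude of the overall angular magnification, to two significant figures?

320

Convert to cm: f_obj = 6 mm = 0.6 cm; d_o = 6.30 mm = 0.63 cm.
Objective: 1/d_i = 1/f_obj - 1/d_o = 1/0.6 - 1/0.63 = 0.07937 cm^-1, so d_i = 12.600 cm.
m_obj = -d_i/d_o = -12.600/0.63 = -20.000.
Eyepiece angular magnification (image at infinity): M_eye = D/f_e = 24/1.5 = 16.000.
Overall M = m_obj x M_eye = (-20.000)(16.000) = -320.00.
|M| = 320.00.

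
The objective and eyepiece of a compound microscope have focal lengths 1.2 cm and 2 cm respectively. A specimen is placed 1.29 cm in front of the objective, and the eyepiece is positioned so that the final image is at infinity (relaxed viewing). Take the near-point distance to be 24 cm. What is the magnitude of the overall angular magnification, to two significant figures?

160

Objective: 1/d_i = 1/f_obj - 1/d_o = 1/1.2 - 1/1.29 = 0.05814 cm^-1, so d_i = 17.200 cm.
m_obj = -d_i/d_o = -17.200/1.29 = -13.333.
Eyepiece angular magnification (image at infinity): M_eye = D/f_e = 24/2 = 12.000.
Overall M = m_obj x M_eye = (-13.333)(12.000) = -160.00.
|M| = 160.00.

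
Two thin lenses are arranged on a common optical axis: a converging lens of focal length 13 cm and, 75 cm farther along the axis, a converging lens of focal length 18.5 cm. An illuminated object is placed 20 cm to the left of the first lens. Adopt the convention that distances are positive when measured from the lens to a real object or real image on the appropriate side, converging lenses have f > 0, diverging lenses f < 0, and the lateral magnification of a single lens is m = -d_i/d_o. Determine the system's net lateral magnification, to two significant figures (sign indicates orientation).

1.8

Lens 1: 1/d_i1 = 1/f_1 - 1/d_o1 = 1/13 - 1/20 = 0.02692 cm^-1, so d_i1 = 37.143 cm.
m_1 = -(37.143)/20 = -1.8571.
That image sits 37.857 cm in front of the second lens, so d_o2 = 37.857 cm.
Lens 2: 1/d_i2 = 1/f_2 - 1/d_o2 = 1/18.5 - 1/(37.857) = 0.02764 cm^-1, so d_i2 = 36.181 cm.
m_2 = -(36.181)/(37.857) = -0.9557.
The system's lateral magnification is m_1 m_2 = (-1.8571)(-0.9557) = 1.7749.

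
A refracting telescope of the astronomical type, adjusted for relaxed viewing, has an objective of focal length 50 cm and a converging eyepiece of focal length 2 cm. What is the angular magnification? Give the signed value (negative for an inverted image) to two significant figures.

M = -f_obj/f_eye = -50/(2) = -25.000.

-25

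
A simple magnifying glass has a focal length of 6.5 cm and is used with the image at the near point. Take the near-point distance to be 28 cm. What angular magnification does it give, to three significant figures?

5.31

M = 1 + D/f = 1 + 28/6.5 = 5.308.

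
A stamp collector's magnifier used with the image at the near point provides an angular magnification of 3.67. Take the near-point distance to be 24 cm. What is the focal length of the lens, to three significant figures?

For the image at the near point, M = 1 + D/f.
f = D/(M - 1) = 24/(3.67 - 1) = 8.989 cm.

8.99 cm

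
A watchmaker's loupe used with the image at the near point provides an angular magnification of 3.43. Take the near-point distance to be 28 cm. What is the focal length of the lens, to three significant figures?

For the image at the near point, M = 1 + D/f.
f = D/(M - 1) = 28/(3.43 - 1) = 11.523 cm.

11.5 cm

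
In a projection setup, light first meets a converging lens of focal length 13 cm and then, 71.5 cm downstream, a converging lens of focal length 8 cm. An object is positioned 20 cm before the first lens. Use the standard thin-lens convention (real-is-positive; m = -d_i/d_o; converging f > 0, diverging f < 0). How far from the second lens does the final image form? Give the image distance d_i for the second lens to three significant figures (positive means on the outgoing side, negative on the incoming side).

First lens: d_i1 = 1/(1/13 - 1/20) = 37.143 cm.
That image sits 34.357 cm in front of the second lens, so d_o2 = 34.357 cm.
Second lens: d_i2 = 1/(1/8 - 1/(34.357)) = 10.428 cm.

10.4 cm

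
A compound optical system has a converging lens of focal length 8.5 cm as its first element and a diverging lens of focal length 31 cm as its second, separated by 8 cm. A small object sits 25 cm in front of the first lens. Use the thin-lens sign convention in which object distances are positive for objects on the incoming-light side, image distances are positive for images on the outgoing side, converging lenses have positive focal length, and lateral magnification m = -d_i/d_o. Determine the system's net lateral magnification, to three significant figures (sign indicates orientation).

Lens 1: 1/d_i1 = 1/f_1 - 1/d_o1 = 1/8.5 - 1/25 = 0.07765 cm^-1, so d_i1 = 12.879 cm.
m_1 = -(12.879)/25 = -0.5152.
This image would form 12.879 cm past lens 1, i.e. 4.879 cm beyond lens 2, so it is a virtual object for lens 2: d_o2 = 8 - 12.879 = -4.879 cm.
Lens 2: 1/d_i2 = 1/f_2 - 1/d_o2 = 1/(-31) - 1/(-4.879) = 0.17271 cm^-1, so d_i2 = 5.790 cm.
m_2 = -(5.790)/(-4.879) = 1.1868.
Total m = m_1 x m_2 = (-0.5152)(1.1868) = -0.6114.

-0.611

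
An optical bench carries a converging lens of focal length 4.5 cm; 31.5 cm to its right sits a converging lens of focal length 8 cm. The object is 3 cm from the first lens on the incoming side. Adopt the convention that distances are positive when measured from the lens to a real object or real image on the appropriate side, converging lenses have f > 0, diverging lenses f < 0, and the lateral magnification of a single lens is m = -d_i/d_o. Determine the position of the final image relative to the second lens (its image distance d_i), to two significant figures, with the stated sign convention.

10 cm

First lens: d_i1 = 1/(1/4.5 - 1/3) = -9.000 cm.
With d_i1 < 0 the first image is virtual and lies on the object side; the object distance for lens 2 is d_o2 = 31.5 - (-9.000) = 40.500 cm.
Second lens: d_i2 = 1/(1/8 - 1/(40.500)) = 9.969 cm.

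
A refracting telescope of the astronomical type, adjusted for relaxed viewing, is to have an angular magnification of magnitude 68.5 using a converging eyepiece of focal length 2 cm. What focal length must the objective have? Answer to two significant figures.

|M| = f_obj/|f_eye|, so f_obj = |M| x |f_eye| = 68.5 x 2 = 137.000 cm.

140 cm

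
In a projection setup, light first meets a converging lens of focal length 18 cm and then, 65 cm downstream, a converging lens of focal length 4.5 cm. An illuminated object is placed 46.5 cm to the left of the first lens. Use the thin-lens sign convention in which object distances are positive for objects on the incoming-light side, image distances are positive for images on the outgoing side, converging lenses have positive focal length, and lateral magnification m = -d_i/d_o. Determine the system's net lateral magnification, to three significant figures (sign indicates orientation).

0.0913

First lens: d_i1 = 1/(1/18 - 1/46.5) = 29.368 cm.
m_1 = -(29.368)/46.5 = -0.6316.
The intermediate image is 29.368 cm to the right of lens 1, so d_o2 = L - d_i1 = 65 - 29.368 = 35.632 cm.
Second lens: d_i2 = 1/(1/4.5 - 1/(35.632)) = 5.150 cm.
m_2 = -(5.150)/(35.632) = -0.1445.
The system's lateral magnification is m_1 m_2 = (-0.6316)(-0.1445) = 0.0913.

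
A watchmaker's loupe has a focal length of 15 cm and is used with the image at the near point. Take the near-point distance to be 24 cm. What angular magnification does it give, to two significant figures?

2.6

M = 1 + D/f = 1 + 24/15 = 2.600.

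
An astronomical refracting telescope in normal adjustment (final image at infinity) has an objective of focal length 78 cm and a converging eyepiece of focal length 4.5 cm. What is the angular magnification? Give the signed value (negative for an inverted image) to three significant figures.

M = -f_obj/f_eye = -78/(4.5) = -17.333.

-17.3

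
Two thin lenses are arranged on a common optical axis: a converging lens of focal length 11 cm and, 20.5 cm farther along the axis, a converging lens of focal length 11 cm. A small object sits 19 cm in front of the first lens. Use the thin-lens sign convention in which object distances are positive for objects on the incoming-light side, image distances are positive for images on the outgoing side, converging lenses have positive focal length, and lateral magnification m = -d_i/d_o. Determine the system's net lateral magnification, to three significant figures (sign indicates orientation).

Lens 1: 1/d_i1 = 1/f_1 - 1/d_o1 = 1/11 - 1/19 = 0.03828 cm^-1, so d_i1 = 26.125 cm.
m_1 = -(26.125)/19 = -1.3750.
This image would form 26.125 cm past lens 1, i.e. 5.625 cm beyond lens 2, so it is a virtual object for lens 2: d_o2 = 20.5 - 26.125 = -5.625 cm.
Lens 2: 1/d_i2 = 1/f_2 - 1/d_o2 = 1/11 - 1/(-5.625) = 0.26869 cm^-1, so d_i2 = 3.722 cm.
m_2 = -(3.722)/(-5.625) = 0.6617.
Overall magnification: m = m_1 m_2 = -0.9098.

-0.910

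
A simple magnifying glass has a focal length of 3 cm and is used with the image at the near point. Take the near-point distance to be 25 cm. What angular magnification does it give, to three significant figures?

9.33

M = 1 + D/f = 1 + 25/3 = 9.333.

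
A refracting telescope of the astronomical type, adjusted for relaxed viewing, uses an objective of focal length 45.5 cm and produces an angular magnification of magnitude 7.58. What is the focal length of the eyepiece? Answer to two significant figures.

6.0 cm

|M| = f_obj/f_eye, so f_eye = f_obj/|M| = 45.5/7.58 = 6.003 cm.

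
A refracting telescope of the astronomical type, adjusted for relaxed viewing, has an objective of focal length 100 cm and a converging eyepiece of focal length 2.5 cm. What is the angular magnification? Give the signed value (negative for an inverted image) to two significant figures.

M = -f_obj/f_eye = -100/(2.5) = -40.000.

-40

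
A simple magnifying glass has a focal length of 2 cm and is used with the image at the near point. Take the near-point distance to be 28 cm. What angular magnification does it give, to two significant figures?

M = 1 + D/f = 1 + 28/2 = 15.000.

15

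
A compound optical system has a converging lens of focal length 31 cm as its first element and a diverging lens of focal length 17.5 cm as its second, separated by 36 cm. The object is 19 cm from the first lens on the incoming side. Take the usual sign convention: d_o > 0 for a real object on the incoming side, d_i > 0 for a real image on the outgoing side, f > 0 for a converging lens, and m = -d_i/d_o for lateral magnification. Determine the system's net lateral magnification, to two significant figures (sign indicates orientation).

Lens 1: 1/d_i1 = 1/f_1 - 1/d_o1 = 1/31 - 1/19 = -0.02037 cm^-1, so d_i1 = -49.083 cm.
m_1 = -(-49.083)/19 = 2.5833.
With d_i1 < 0 the first image is virtual and lies on the object side; the object distance for lens 2 is d_o2 = 36 - (-49.083) = 85.083 cm.
Lens 2: 1/d_i2 = 1/f_2 - 1/d_o2 = 1/(-17.5) - 1/(85.083) = -0.06890 cm^-1, so d_i2 = -14.515 cm.
m_2 = -(-14.515)/(85.083) = 0.1706.
The system's lateral magnification is m_1 m_2 = (2.5833)(0.1706) = 0.4407.

0.44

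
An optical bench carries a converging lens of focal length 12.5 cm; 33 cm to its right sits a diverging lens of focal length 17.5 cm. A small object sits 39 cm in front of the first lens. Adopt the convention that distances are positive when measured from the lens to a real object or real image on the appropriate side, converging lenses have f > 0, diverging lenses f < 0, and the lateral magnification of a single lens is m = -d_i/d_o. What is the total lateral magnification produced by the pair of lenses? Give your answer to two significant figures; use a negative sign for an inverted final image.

First lens: d_i1 = 1/(1/12.5 - 1/39) = 18.396 cm.
m_1 = -(18.396)/39 = -0.4717.
Object distance for lens 2: d_o2 = 33 - 18.396 = 14.604 cm.
Second lens: d_i2 = 1/(1/(-17.5) - 1/(14.604)) = -7.961 cm.
m_2 = -(-7.961)/(14.604) = 0.5451.
Overall magnification: m = m_1 m_2 = -0.2571.

-0.26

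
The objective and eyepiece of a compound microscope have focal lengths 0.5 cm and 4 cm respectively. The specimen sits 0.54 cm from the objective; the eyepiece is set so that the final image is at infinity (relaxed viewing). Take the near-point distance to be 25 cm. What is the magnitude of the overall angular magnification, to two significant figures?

Objective: 1/d_i = 1/f_obj - 1/d_o = 1/0.5 - 1/0.54 = 0.14815 cm^-1, so d_i = 6.750 cm.
m_obj = -d_i/d_o = -6.750/0.54 = -12.500.
Eyepiece angular magnification (image at infinity): M_eye = D/f_e = 25/4 = 6.250.
Overall M = m_obj x M_eye = (-12.500)(6.250) = -78.12.
|M| = 78.12.

78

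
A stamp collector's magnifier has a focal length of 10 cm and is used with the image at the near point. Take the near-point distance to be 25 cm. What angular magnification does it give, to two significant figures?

3.5

M = 1 + D/f = 1 + 25/10 = 3.500.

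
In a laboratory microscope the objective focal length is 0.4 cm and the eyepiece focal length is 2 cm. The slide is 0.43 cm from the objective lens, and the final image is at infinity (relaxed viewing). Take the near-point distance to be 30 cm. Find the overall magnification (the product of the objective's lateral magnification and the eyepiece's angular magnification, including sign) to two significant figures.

Objective: 1/d_i = 1/f_obj - 1/d_o = 1/0.4 - 1/0.43 = 0.17442 cm^-1, so d_i = 5.733 cm.
m_obj = -d_i/d_o = -5.733/0.43 = -13.333.
Eyepiece angular magnification (image at infinity): M_eye = D/f_e = 30/2 = 15.000.
Overall M = m_obj x M_eye = (-13.333)(15.000) = -200.00.

-200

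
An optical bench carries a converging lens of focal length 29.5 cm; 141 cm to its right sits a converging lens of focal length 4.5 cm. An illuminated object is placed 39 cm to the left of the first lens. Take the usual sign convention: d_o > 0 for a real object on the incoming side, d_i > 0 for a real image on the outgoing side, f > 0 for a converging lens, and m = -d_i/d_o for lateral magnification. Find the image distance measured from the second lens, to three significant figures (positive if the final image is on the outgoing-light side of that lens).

5.82 cm

First lens: d_i1 = 1/(1/29.5 - 1/39) = 121.105 cm.
The intermediate image is 121.105 cm to the right of lens 1, so d_o2 = L - d_i1 = 141 - 121.105 = 19.895 cm.
Second lens: d_i2 = 1/(1/4.5 - 1/(19.895)) = 5.815 cm.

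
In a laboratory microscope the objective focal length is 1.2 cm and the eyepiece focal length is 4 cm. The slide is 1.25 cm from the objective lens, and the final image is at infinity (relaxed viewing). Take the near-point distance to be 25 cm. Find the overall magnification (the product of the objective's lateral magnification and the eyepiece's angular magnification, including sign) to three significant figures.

Objective: 1/d_i = 1/f_obj - 1/d_o = 1/1.2 - 1/1.25 = 0.03333 cm^-1, so d_i = 30.000 cm.
m_obj = -d_i/d_o = -30.000/1.25 = -24.000.
Eyepiece angular magnification (image at infinity): M_eye = D/f_e = 25/4 = 6.250.
Overall M = m_obj x M_eye = (-24.000)(6.250) = -150.00.

-150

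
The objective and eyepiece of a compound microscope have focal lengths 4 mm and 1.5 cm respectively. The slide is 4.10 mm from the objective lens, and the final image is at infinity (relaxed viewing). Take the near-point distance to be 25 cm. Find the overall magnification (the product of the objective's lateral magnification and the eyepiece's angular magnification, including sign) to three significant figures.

Convert to cm: f_obj = 4 mm = 0.4 cm; d_o = 4.10 mm = 0.41 cm.
Objective: 1/d_i = 1/f_obj - 1/d_o = 1/0.4 - 1/0.41 = 0.06098 cm^-1, so d_i = 16.400 cm.
m_obj = -d_i/d_o = -16.400/0.41 = -40.000.
Eyepiece angular magnification (image at infinity): M_eye = D/f_e = 25/1.5 = 16.667.
Overall M = m_obj x M_eye = (-40.000)(16.667) = -666.67.

-667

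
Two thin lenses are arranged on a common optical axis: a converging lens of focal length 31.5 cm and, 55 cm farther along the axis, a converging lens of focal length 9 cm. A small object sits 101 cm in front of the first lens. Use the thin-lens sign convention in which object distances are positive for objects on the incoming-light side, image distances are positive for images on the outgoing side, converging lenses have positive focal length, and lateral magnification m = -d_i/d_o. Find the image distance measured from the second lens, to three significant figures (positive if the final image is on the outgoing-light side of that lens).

372 cm

Lens 1: 1/d_i1 = 1/f_1 - 1/d_o1 = 1/31.5 - 1/101 = 0.02185 cm^-1, so d_i1 = 45.777 cm.
The intermediate image is 45.777 cm to the right of lens 1, so d_o2 = L - d_i1 = 55 - 45.777 = 9.223 cm.
Lens 2: 1/d_i2 = 1/f_2 - 1/d_o2 = 1/9 - 1/(9.223) = 0.00269 cm^-1, so d_i2 = 372.194 cm.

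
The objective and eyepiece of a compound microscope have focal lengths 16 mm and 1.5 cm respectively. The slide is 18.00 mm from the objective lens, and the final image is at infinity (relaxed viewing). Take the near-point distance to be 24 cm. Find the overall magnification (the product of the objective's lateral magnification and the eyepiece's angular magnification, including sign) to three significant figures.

-128

Convert to cm: f_obj = 16 mm = 1.6 cm; d_o = 18.00 mm = 1.80 cm.
Objective: 1/d_i = 1/f_obj - 1/d_o = 1/1.6 - 1/1.80 = 0.06944 cm^-1, so d_i = 14.400 cm.
m_obj = -d_i/d_o = -14.400/1.80 = -8.000.
Eyepiece angular magnification (image at infinity): M_eye = D/f_e = 24/1.5 = 16.000.
Overall M = m_obj x M_eye = (-8.000)(16.000) = -128.00.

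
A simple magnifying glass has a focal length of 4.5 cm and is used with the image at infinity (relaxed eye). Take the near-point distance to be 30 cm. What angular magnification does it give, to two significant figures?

M = D/f = 30/4.5 = 6.667.

6.7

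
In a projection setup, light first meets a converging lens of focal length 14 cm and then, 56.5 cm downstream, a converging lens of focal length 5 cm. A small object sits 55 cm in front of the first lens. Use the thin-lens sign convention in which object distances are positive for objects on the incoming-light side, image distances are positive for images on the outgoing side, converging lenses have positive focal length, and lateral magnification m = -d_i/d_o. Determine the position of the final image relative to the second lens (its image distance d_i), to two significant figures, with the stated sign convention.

5.8 cm

Lens 1: 1/d_i1 = 1/f_1 - 1/d_o1 = 1/14 - 1/55 = 0.05325 cm^-1, so d_i1 = 18.780 cm.
That image sits 37.720 cm in front of the second lens, so d_o2 = 37.720 cm.
Lens 2: 1/d_i2 = 1/f_2 - 1/d_o2 = 1/5 - 1/(37.720) = 0.17349 cm^-1, so d_i2 = 5.764 cm.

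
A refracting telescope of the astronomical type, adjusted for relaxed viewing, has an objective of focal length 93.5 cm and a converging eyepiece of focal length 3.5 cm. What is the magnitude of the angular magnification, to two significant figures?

|M| = f_obj/|f_eye| = 93.5/3.5 = 26.714.

27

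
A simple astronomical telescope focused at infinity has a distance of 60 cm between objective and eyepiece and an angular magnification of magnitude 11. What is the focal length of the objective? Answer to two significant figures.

55 cm

In normal adjustment the tube length equals f_obj + f_eye and |M| = f_obj/f_eye.
So f_obj = 11 f_eye and 11 f_eye + f_eye = 60 cm, giving f_eye = 60/12 = 5.000 cm and f_obj = 55.000 cm.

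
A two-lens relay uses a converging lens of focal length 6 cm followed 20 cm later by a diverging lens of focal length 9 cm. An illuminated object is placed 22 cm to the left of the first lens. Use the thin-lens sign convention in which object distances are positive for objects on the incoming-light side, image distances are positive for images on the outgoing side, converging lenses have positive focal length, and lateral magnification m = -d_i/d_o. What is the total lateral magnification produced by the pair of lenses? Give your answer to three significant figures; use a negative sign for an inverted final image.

-0.163

Lens 1: 1/d_i1 = 1/f_1 - 1/d_o1 = 1/6 - 1/22 = 0.12121 cm^-1, so d_i1 = 8.250 cm.
m_1 = -(8.250)/22 = -0.3750.
That image sits 11.750 cm in front of the second lens, so d_o2 = 11.750 cm.
Lens 2: 1/d_i2 = 1/f_2 - 1/d_o2 = 1/(-9) - 1/(11.750) = -0.19622 cm^-1, so d_i2 = -5.096 cm.
m_2 = -(-5.096)/(11.750) = 0.4337.
Total m = m_1 x m_2 = (-0.3750)(0.4337) = -0.1627.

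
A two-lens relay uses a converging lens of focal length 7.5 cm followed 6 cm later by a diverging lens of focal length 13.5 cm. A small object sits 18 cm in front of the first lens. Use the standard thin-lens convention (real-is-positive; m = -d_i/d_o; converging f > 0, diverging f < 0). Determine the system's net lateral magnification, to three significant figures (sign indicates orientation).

-1.45

Applying the thin-lens equation to the first lens, 1/7.5 = 1/18 + 1/d_i1, which gives d_i1 = 12.857 cm.
Its lateral magnification is m_1 = -d_i1/d_o1 = -(12.857)/18 = -0.7143.
Since 12.857 cm > 6 cm, the first image lies past the second lens and serves as a virtual object: d_o2 = L - d_i1 = -6.857 cm.
Applying the thin-lens equation again with f_2 = -13.5 cm and d_o2 = -6.857 cm gives d_i2 = 13.935 cm.
m_2 = -(13.935)/(-6.857) = 2.0323.
Overall magnification: m = m_1 m_2 = -1.4516.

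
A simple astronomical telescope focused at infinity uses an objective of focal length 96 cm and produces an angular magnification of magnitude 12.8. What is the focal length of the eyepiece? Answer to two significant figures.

|M| = f_obj/f_eye, so f_eye = f_obj/|M| = 96/12.8 = 7.500 cm.

7.5 cm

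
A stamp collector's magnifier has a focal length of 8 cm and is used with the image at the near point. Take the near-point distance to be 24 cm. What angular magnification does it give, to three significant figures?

M = 1 + D/f = 1 + 24/8 = 4.000.

4.00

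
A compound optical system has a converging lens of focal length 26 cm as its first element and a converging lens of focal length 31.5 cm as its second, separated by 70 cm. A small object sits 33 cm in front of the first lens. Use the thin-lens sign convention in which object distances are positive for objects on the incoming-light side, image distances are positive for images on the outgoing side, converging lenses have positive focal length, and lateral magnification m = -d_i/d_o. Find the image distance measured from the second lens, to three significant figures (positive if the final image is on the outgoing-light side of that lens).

First lens: d_i1 = 1/(1/26 - 1/33) = 122.571 cm.
This image would form 122.571 cm past lens 1, i.e. 52.571 cm beyond lens 2, so it is a virtual object for lens 2: d_o2 = 70 - 122.571 = -52.571 cm.
Second lens: d_i2 = 1/(1/31.5 - 1/(-52.571)) = 19.698 cm.

19.7 cm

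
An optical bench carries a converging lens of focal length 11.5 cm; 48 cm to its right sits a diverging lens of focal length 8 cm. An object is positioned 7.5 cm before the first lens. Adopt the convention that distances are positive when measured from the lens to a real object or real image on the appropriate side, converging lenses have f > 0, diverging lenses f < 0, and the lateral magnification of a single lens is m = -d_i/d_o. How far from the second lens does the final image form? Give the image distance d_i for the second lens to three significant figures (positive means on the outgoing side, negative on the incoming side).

Applying the thin-lens equation to the first lens, 1/11.5 = 1/7.5 + 1/d_i1, which gives d_i1 = -21.562 cm.
With d_i1 < 0 the first image is virtual and lies on the object side; the object distance for lens 2 is d_o2 = 48 - (-21.562) = 69.562 cm.
Applying the thin-lens equation again with f_2 = -8 cm and d_o2 = 69.562 cm gives d_i2 = -7.175 cm.

-7.17 cm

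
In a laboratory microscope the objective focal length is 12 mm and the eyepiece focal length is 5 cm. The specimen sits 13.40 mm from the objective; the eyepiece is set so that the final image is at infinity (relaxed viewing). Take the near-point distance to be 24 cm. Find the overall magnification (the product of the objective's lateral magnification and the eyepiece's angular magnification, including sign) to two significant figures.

Convert to cm: f_obj = 12 mm = 1.2 cm; d_o = 13.40 mm = 1.34 cm.
Objective: 1/d_i = 1/f_obj - 1/d_o = 1/1.2 - 1/1.34 = 0.08706 cm^-1, so d_i = 11.486 cm.
m_obj = -d_i/d_o = -11.486/1.34 = -8.571.
Eyepiece angular magnification (image at infinity): M_eye = D/f_e = 24/5 = 4.800.
Overall M = m_obj x M_eye = (-8.571)(4.800) = -41.14.

-41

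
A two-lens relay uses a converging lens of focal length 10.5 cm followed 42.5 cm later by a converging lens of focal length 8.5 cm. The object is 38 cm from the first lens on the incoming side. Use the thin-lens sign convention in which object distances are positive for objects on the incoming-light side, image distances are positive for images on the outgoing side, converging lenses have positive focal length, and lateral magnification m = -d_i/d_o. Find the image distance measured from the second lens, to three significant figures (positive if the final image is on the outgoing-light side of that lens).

12.2 cm

First lens: d_i1 = 1/(1/10.5 - 1/38) = 14.509 cm.
The intermediate image is 14.509 cm to the right of lens 1, so d_o2 = L - d_i1 = 42.5 - 14.509 = 27.991 cm.
Second lens: d_i2 = 1/(1/8.5 - 1/(27.991)) = 12.207 cm.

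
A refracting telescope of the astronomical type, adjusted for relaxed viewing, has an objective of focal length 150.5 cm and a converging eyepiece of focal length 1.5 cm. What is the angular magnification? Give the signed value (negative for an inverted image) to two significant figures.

-100

M = -f_obj/f_eye = -150.5/(1.5) = -100.333.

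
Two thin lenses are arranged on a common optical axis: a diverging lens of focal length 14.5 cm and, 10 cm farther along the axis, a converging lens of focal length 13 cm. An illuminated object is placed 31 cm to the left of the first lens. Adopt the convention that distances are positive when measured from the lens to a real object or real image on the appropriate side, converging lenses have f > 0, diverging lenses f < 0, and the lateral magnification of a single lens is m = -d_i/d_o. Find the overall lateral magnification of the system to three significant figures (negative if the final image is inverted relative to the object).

-0.602

Lens 1: 1/d_i1 = 1/f_1 - 1/d_o1 = 1/(-14.5) - 1/31 = -0.10122 cm^-1, so d_i1 = -9.879 cm.
m_1 = -(-9.879)/31 = 0.3187.
The intermediate image is virtual, 9.879 cm to the left of lens 1, so d_o2 = L - d_i1 = 10 - (-9.879) = 19.879 cm.
Lens 2: 1/d_i2 = 1/f_2 - 1/d_o2 = 1/13 - 1/(19.879) = 0.02662 cm^-1, so d_i2 = 37.567 cm.
m_2 = -(37.567)/(19.879) = -1.8898.
Total m = m_1 x m_2 = (0.3187)(-1.8898) = -0.6022.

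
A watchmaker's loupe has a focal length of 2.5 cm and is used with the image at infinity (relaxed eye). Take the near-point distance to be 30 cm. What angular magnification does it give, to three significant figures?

M = D/f = 30/2.5 = 12.000.

12.0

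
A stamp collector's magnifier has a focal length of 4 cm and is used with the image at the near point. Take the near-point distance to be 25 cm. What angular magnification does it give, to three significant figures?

7.25

M = 1 + D/f = 1 + 25/4 = 7.250.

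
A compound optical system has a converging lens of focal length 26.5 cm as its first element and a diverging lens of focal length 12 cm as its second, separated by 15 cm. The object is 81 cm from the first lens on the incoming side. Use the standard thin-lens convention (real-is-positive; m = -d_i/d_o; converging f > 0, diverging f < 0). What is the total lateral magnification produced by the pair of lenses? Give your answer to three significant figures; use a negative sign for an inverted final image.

0.471

Lens 1: 1/d_i1 = 1/f_1 - 1/d_o1 = 1/26.5 - 1/81 = 0.02539 cm^-1, so d_i1 = 39.385 cm.
m_1 = -(39.385)/81 = -0.4862.
Since 39.385 cm > 15 cm, the first image lies past the second lens and serves as a virtual object: d_o2 = L - d_i1 = -24.385 cm.
Lens 2: 1/d_i2 = 1/f_2 - 1/d_o2 = 1/(-12) - 1/(-24.385) = -0.04233 cm^-1, so d_i2 = -23.627 cm.
m_2 = -(-23.627)/(-24.385) = -0.9689.
Overall magnification: m = m_1 m_2 = 0.4711.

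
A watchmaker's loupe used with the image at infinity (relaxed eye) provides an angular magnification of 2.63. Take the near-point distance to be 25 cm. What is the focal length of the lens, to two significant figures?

For the image at infinity, M = D/f.
f = D/M = 25/2.63 = 9.506 cm.

9.5 cm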